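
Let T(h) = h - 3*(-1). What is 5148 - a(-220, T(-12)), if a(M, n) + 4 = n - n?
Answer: 5152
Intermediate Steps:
T(h) = 3 + h (T(h) = h + 3 = 3 + h)
a(M, n) = -4 (a(M, n) = -4 + (n - n) = -4 + 0 = -4)
5148 - a(-220, T(-12)) = 5148 - 1*(-4) = 5148 + 4 = 5152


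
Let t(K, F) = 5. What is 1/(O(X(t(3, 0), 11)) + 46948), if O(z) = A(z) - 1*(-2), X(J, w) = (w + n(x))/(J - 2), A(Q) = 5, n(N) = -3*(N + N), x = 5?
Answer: 1/46955 ≈ 2.1297e-5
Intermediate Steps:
n(N) = -6*N
X(J, w) = (-30 + w)/(-2 + J) (X(J, w) = (w - 6*5)/(J - 2) = (w - 30)/(-2 + J) = (-30 + w)/(-2 + J))
O(z) = 7 (O(z) = 5 - 1*(-2) = 5 + 2 = 7)
1/(O(X(t(3, 0), 11)) + 46948) = 1/(7 + 46948) = 1/46955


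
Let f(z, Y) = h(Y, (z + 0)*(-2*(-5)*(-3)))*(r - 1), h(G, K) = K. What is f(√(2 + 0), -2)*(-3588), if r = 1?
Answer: 0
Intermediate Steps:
f(z, Y) = 0 (f(z, Y) = ((z + 0)*(-2*(-5)*(-3)))*(1 - 1) = (z*(10*(-3)))*0 = (z*(-30))*0 = -30*z*0 = 0)
f(√(2 + 0), -2)*(-3588) = 0*(-3588) = 0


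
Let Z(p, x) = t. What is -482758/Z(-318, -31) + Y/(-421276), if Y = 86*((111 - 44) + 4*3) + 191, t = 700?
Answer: -50844812177/73723300 ≈ -689.67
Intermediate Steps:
Y = 6985 (Y = 86*(67 + 12) + 191 = 86*79 + 191 = 6794 + 191 = 6985)
Z(p, x) = 700
-482758/Z(-318, -31) + Y/(-421276) = -482758/700 + 6985/(-421276) = -482758*1/700 + 6985*(-1/421276) = -241379/350 - 6985/421276 = -50844812177/73723300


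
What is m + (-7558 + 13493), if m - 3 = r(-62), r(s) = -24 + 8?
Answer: 5922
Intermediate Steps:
r(s) = -16
m = -13 (m = 3 - 16 = -13)
m + (-7558 + 13493) = -13 + (-7558 + 13493) = -13 + 5935 = 5922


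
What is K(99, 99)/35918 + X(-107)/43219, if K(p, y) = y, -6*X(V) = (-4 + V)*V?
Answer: -33410500/776170021 ≈ -0.043045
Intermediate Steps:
X(V) = -V*(-4 + V)/6 (X(V) = -(-4 + V)*V/6 = -V*(-4 + V)/6)
K(99, 99)/35918 + X(-107)/43219 = 99/35918 + ((1/6)*(-107)*(4 - 1*(-107)))/43219 = 99*(1/35918) + ((1/6)*(-107)*(4 + 107))*(1/43219) = 99/35918 + ((1/6)*(-107)*111)*(1/43219) = 99/35918 - 3959/2*1/43219 = 99/35918 - 3959/86438 = -33410500/776170021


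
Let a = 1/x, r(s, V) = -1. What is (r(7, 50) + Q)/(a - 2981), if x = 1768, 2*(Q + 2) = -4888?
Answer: 4326296/5270407 ≈ 0.82087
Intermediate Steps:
Q = -2446 (Q = -2 + (½)*(-4888) = -2 - 2444 = -2446)
a = 1/1768 ≈ 0.00056561
(r(7, 50) + Q)/(a - 2981) = (-1 - 2446)/(1/1768 - 2981) = -2447/(-5270407/1768) = -2447*(-1768/5270407) = 4326296/5270407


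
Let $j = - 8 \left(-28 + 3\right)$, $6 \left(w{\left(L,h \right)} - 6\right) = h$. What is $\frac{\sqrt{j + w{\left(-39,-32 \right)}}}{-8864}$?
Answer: $- \frac{\sqrt{1806}}{26592} \approx -0.0015981$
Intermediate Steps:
$w{\left(L,h \right)} = 6 + \frac{h}{6}$
$j = 200$ ($j = \left(-8\right) \left(-25\right) = 200$)
$\frac{\sqrt{j + w{\left(-39,-32 \right)}}}{-8864} = \frac{\sqrt{200 + \left(6 + \frac{1}{6} \left(-32\right)\right)}}{-8864} = \sqrt{200 + \left(6 - \frac{16}{3}\right)} \left(- \frac{1}{8864}\right) = \sqrt{200 + \frac{2}{3}} \left(- \frac{1}{8864}\right) = \sqrt{\frac{602}{3}} \left(- \frac{1}{8864}\right) = \frac{\sqrt{1806}}{3} \left(- \frac{1}{8864}\right) = - \frac{\sqrt{1806}}{26592}$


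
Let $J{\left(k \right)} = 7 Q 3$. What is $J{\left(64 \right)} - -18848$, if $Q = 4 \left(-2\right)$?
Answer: $18680$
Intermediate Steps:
$Q = -8$
$J{\left(k \right)} = -168$ ($J{\left(k \right)} = 7 \left(-8\right) 3 = \left(-56\right) 3 = -168$)
$J{\left(64 \right)} - -18848 = -168 - -18848 = -168 + 18848 = 18680$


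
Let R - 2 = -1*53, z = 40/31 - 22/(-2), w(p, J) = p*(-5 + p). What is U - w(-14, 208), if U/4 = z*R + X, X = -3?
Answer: -86342/31 ≈ -2785.2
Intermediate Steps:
z = 381/31 (z = 40*(1/31) - 22*(-½) = 40/31 + 11 = 381/31 ≈ 12.290)
R = -51 (R = 2 - 1*53 = 2 - 53 = -51)
U = -78096/31 (U = 4*((381/31)*(-51) - 3) = 4*(-19431/31 - 3) = 4*(-19524/31) = -78096/31 ≈ -2519.2)
U - w(-14, 208) = -78096/31 - (-14)*(-5 - 14) = -78096/31 - (-14)*(-19) = -78096/31 - 1*266 = -78096/31 - 266 = -86342/31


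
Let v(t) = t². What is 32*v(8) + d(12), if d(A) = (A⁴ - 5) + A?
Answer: 22791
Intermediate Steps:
d(A) = -5 + A + A⁴ (d(A) = (-5 + A⁴) + A = -5 + A + A⁴)
32*v(8) + d(12) = 32*8² + (-5 + 12 + 12⁴) = 32*64 + (-5 + 12 + 20736) = 2048 + 20743 = 22791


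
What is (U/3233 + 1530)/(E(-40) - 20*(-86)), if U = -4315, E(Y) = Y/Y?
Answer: 4942175/5563993 ≈ 0.88824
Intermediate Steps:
E(Y) = 1
(U/3233 + 1530)/(E(-40) - 20*(-86)) = (-4315/3233 + 1530)/(1 - 20*(-86)) = (-4315*1/3233 + 1530)/(1 + 1720) = (-4315/3233 + 1530)/1721 = (4942175/3233)*(1/1721) = 4942175/5563993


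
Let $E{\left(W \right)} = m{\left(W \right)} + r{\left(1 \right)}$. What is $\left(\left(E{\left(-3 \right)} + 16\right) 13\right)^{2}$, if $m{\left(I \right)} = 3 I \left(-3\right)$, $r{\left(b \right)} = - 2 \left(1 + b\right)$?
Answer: $257049$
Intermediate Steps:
$r{\left(b \right)} = -2 - 2 b$
$m{\left(I \right)} = - 9 I$
$E{\left(W \right)} = -4 - 9 W$ ($E{\left(W \right)} = - 9 W - 4 = -4 - 9 W$)
$\left(\left(E{\left(-3 \right)} + 16\right) 13\right)^{2} = \left(\left(\left(-4 - -27\right) + 16\right) 13\right)^{2} = \left(\left(\left(-4 + 27\right) + 16\right) 13\right)^{2} = \left(\left(23 + 16\right) 13\right)^{2} = \left(39 \cdot 13\right)^{2} = 507^{2} = 257049$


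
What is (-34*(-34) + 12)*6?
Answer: 7008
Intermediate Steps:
(-34*(-34) + 12)*6 = (1156 + 12)*6 = 1168*6 = 7008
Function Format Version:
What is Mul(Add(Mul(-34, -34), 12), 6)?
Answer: 7008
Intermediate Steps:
Mul(Add(Mul(-34, -34), 12), 6) = Mul(Add(1156, 12), 6) = Mul(1168, 6) = 7008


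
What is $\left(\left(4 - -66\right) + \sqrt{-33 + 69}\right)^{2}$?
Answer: $5776$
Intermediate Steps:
$\left(\left(4 - -66\right) + \sqrt{-33 + 69}\right)^{2} = \left(\left(4 + 66\right) + \sqrt{36}\right)^{2} = \left(70 + 6\right)^{2} = 76^{2} = 5776$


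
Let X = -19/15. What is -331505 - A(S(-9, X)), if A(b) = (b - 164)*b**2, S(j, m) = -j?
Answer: -318950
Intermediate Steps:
X = -19/15 (X = -19*1/15 = -19/15 ≈ -1.2667)
A(b) = b**2*(-164 + b) (A(b) = (-164 + b)*b**2 = b**2*(-164 + b))
-331505 - A(S(-9, X)) = -331505 - (-1*(-9))**2*(-164 - 1*(-9)) = -331505 - 9**2*(-164 + 9) = -331505 - 81*(-155) = -331505 - 1*(-12555) = -331505 + 12555 = -318950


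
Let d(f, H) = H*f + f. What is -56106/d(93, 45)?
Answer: -9351/713 ≈ -13.115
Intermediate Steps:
d(f, H) = f + H*f
-56106/d(93, 45) = -56106*1/(93*(1 + 45)) = -56106/(93*46) = -56106/4278 = -56106*1/4278 = -9351/713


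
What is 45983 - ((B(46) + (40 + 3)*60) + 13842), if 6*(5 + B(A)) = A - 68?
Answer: 88709/3 ≈ 29570.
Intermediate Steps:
B(A) = -49/3 + A/6 (B(A) = -5 + (A - 68)/6 = -5 + (-68 + A)/6 = -5 + (-34/3 + A/6) = -49/3 + A/6)
45983 - ((B(46) + (40 + 3)*60) + 13842) = 45983 - (((-49/3 + (⅙)*46) + (40 + 3)*60) + 13842) = 45983 - (((-49/3 + 23/3) + 43*60) + 13842) = 45983 - ((-26/3 + 2580) + 13842) = 45983 - (7714/3 + 13842) = 45983 - 1*49240/3 = 45983 - 49240/3 = 88709/3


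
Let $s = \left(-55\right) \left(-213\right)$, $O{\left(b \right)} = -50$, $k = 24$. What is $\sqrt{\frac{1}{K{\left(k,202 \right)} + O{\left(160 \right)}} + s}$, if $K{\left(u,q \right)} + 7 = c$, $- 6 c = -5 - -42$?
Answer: $\frac{3 \sqrt{186972449}}{379} \approx 108.24$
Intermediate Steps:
$c = - \frac{37}{6}$ ($c = - \frac{-5 - -42}{6} = - \frac{-5 + 42}{6} = \left(- \frac{1}{6}\right) 37 = - \frac{37}{6} \approx -6.1667$)
$K{\left(u,q \right)} = - \frac{79}{6}$ ($K{\left(u,q \right)} = -7 - \frac{37}{6} = - \frac{79}{6}$)
$s = 11715$
$\sqrt{\frac{1}{K{\left(k,202 \right)} + O{\left(160 \right)}} + s} = \sqrt{\frac{1}{- \frac{79}{6} - 50} + 11715} = \sqrt{\frac{1}{- \frac{379}{6}} + 11715} = \sqrt{- \frac{6}{379} + 11715} = \sqrt{\frac{4439979}{379}} = \frac{3 \sqrt{186972449}}{379}$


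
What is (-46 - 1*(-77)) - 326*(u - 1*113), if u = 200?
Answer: -28331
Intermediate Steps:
(-46 - 1*(-77)) - 326*(u - 1*113) = (-46 - 1*(-77)) - 326*(200 - 1*113) = (-46 + 77) - 326*(200 - 113) = 31 - 326*87 = 31 - 28362 = -28331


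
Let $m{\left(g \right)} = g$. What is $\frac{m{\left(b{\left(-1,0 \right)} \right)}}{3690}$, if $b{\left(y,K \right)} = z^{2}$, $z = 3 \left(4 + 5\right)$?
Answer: $\frac{81}{410} \approx 0.19756$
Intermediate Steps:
$z = 27$ ($z = 3 \cdot 9 = 27$)
$b{\left(y,K \right)} = 729$ ($b{\left(y,K \right)} = 27^{2} = 729$)
$\frac{m{\left(b{\left(-1,0 \right)} \right)}}{3690} = \frac{729}{3690} = 729 \cdot \frac{1}{3690} = \frac{81}{410}$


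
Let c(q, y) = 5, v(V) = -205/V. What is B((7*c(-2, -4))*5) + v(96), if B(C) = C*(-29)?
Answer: -487405/96 ≈ -5077.1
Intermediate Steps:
B(C) = -29*C
B((7*c(-2, -4))*5) + v(96) = -29*7*5*5 - 205/96 = -1015*5 - 205*1/96 = -29*175 - 205/96 = -5075 - 205/96 = -487405/96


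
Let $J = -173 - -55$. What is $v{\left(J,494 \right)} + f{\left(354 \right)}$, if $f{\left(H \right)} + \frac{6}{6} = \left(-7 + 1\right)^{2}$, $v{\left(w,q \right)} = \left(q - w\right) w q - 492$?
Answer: $-35675161$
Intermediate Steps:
$J = -118$ ($J = -173 + 55 = -118$)
$v{\left(w,q \right)} = -492 + q w \left(q - w\right)$ ($v{\left(w,q \right)} = w \left(q - w\right) q - 492 = q w \left(q - w\right) - 492 = -492 + q w \left(q - w\right)$)
$f{\left(H \right)} = 35$ ($f{\left(H \right)} = -1 + \left(-7 + 1\right)^{2} = -1 + \left(-6\right)^{2} = -1 + 36 = 35$)
$v{\left(J,494 \right)} + f{\left(354 \right)} = \left(-492 - 118 \cdot 494^{2} - 494 \left(-118\right)^{2}\right) + 35 = \left(-492 - 28796248 - 494 \cdot 13924\right) + 35 = \left(-492 - 28796248 - 6878456\right) + 35 = -35675196 + 35 = -35675161$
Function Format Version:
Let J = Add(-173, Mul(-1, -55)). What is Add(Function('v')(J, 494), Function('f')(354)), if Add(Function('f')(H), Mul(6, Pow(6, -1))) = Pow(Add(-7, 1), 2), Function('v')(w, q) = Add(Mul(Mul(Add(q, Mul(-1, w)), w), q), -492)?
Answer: -35675161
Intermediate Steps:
J = -118 (J = Add(-173, 55) = -118)
Function('v')(w, q) = Add(-492, Mul(q, w, Add(q, Mul(-1, w)))) (Function('v')(w, q) = Add(Mul(Mul(w, Add(q, Mul(-1, w))), q), -492) = Add(Mul(q, w, Add(q, Mul(-1, w))), -492) = Add(-492, Mul(q, w, Add(q, Mul(-1, w)))))
Function('f')(H) = 35 (Function('f')(H) = Add(-1, Pow(Add(-7, 1), 2)) = Add(-1, Pow(-6, 2)) = Add(-1, 36) = 35)
Add(Function('v')(J, 494), Function('f')(354)) = Add(Add(-492, Mul(-118, Pow(494, 2)), Mul(-1, 494, Pow(-118, 2))), 35) = Add(Add(-492, Mul(-118, 244036), Mul(-1, 494, 13924)), 35) = Add(Add(-492, -28796248, -6878456), 35) = Add(-35675196, 35) = -35675161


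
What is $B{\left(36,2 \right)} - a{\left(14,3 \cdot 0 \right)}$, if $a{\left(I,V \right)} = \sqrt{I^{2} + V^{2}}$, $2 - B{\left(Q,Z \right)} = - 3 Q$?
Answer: $96$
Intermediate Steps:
$B{\left(Q,Z \right)} = 2 + 3 Q$ ($B{\left(Q,Z \right)} = 2 - - 3 Q = 2 + 3 Q$)
$B{\left(36,2 \right)} - a{\left(14,3 \cdot 0 \right)} = \left(2 + 3 \cdot 36\right) - \sqrt{14^{2} + \left(3 \cdot 0\right)^{2}} = \left(2 + 108\right) - \sqrt{196 + 0^{2}} = 110 - \sqrt{196 + 0} = 110 - \sqrt{196} = 110 - 14 = 96$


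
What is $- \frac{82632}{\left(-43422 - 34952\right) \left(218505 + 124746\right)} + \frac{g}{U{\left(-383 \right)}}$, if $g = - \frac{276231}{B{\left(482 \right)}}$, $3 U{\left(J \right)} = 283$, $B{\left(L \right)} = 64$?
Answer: $- \frac{3715576560845983}{81208031427648} \approx -45.754$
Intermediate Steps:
$U{\left(J \right)} = \frac{283}{3}$ ($U{\left(J \right)} = \frac{1}{3} \cdot 283 = \frac{283}{3}$)
$g = - \frac{276231}{64} \approx -4316.1$
$- \frac{82632}{\left(-43422 - 34952\right) \left(218505 + 124746\right)} + \frac{g}{U{\left(-383 \right)}} = - \frac{82632}{\left(-43422 - 34952\right) \left(218505 + 124746\right)} - \frac{276231}{64 \cdot \frac{283}{3}} = - \frac{82632}{\left(-78374\right) 343251} - \frac{828693}{18112} = - \frac{82632}{-26901953874} - \frac{828693}{18112} = \left(-82632\right) \left(- \frac{1}{26901953874}\right) - \frac{828693}{18112} = \frac{13772}{4483658979} - \frac{828693}{18112} = - \frac{3715576560845983}{81208031427648}$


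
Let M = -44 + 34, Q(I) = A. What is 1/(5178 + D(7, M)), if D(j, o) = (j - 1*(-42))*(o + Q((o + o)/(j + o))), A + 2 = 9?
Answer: 1/5031 ≈ 0.00019877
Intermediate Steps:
A = 7 (A = -2 + 9 = 7)
Q(I) = 7
M = -10
D(j, o) = (7 + o)*(42 + j) (D(j, o) = (j - 1*(-42))*(o + 7) = (j + 42)*(7 + o) = (42 + j)*(7 + o) = (7 + o)*(42 + j))
1/(5178 + D(7, M)) = 1/(5178 + (294 + 7*7 + 42*(-10) + 7*(-10))) = 1/(5178 + (294 + 49 - 420 - 70)) = 1/(5178 - 147) = 1/5031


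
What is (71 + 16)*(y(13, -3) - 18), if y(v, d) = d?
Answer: -1827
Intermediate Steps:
(71 + 16)*(y(13, -3) - 18) = (71 + 16)*(-3 - 18) = 87*(-21) = -1827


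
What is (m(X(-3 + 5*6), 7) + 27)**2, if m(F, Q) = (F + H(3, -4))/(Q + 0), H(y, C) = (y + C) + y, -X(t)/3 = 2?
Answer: 34225/49 ≈ 698.47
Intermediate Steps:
X(t) = -6 (X(t) = -3*2 = -6)
H(y, C) = C + 2*y (H(y, C) = (C + y) + y = C + 2*y)
m(F, Q) = (2 + F)/Q (m(F, Q) = (F + (-4 + 2*3))/(Q + 0) = (F + (-4 + 6))/Q = (F + 2)/Q = (2 + F)/Q)
(m(X(-3 + 5*6), 7) + 27)**2 = ((2 - 6)/7 + 27)**2 = ((1/7)*(-4) + 27)**2 = (-4/7 + 27)**2 = (185/7)**2 = 34225/49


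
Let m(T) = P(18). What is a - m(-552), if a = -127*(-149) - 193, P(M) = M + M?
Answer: 18694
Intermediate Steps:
P(M) = 2*M
m(T) = 36 (m(T) = 2*18 = 36)
a = 18730 (a = 18923 - 193 = 18730)
a - m(-552) = 18730 - 1*36 = 18730 - 36 = 18694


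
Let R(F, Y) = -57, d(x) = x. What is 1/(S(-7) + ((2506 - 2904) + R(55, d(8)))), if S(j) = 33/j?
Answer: -7/3218 ≈ -0.0021753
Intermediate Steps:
1/(S(-7) + ((2506 - 2904) + R(55, d(8)))) = 1/(33/(-7) + ((2506 - 2904) - 57)) = 1/(33*(-⅐) + (-398 - 57)) = 1/(-33/7 - 455) = 1/(-3218/7) = -7/3218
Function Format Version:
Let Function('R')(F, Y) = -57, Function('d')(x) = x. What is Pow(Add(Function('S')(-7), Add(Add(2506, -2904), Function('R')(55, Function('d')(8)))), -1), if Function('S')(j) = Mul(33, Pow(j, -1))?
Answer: Rational(-7, 3218) ≈ -0.0021753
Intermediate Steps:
Pow(Add(Function('S')(-7), Add(Add(2506, -2904), Function('R')(55, Function('d')(8)))), -1) = Pow(Add(Mul(33, Pow(-7, -1)), Add(Add(2506, -2904), -57)), -1) = Pow(Add(Mul(33, Rational(-1, 7)), Add(-398, -57)), -1) = Pow(Add(Rational(-33, 7), -455), -1) = Pow(Rational(-3218, 7), -1) = Rational(-7, 3218)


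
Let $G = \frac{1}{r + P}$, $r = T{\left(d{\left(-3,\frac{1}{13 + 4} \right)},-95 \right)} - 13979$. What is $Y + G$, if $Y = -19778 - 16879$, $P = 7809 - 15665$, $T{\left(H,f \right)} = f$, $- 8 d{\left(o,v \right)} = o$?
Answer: $- \frac{803888011}{21930} \approx -36657.0$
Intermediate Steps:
$d{\left(o,v \right)} = - \frac{o}{8}$
$r = -14074$ ($r = -95 - 13979 = -14074$)
$P = -7856$ ($P = 7809 - 15665 = -7856$)
$Y = -36657$ ($Y = -19778 - 16879 = -36657$)
$G = - \frac{1}{21930}$ ($G = \frac{1}{-14074 - 7856} = \frac{1}{-21930} = - \frac{1}{21930} \approx -4.56 \cdot 10^{-5}$)
$Y + G = -36657 - \frac{1}{21930} = - \frac{803888011}{21930}$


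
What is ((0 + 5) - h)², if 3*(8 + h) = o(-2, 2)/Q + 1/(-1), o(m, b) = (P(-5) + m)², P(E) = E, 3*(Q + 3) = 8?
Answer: 34969/9 ≈ 3885.4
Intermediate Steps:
Q = -⅓ (Q = -3 + (⅓)*8 = -3 + 8/3 = -⅓ ≈ -0.33333)
o(m, b) = (-5 + m)²
h = -172/3 (h = -8 + ((-5 - 2)²/(-⅓) + 1/(-1))/3 = -8 + ((-7)²*(-3) + 1*(-1))/3 = -8 + (49*(-3) - 1)/3 = -8 + (-147 - 1)/3 = -8 + (⅓)*(-148) = -8 - 148/3 = -172/3 ≈ -57.333)
((0 + 5) - h)² = ((0 + 5) - 1*(-172/3))² = (5 + 172/3)² = (187/3)² = 34969/9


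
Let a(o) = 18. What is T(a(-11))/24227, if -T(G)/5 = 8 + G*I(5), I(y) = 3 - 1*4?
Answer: 50/24227 ≈ 0.0020638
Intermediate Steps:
I(y) = -1 (I(y) = 3 - 4 = -1)
T(G) = -40 + 5*G (T(G) = -5*(8 + G*(-1)) = -5*(8 - G) = -40 + 5*G)
T(a(-11))/24227 = (-40 + 5*18)/24227 = (-40 + 90)*(1/24227) = 50*(1/24227) = 50/24227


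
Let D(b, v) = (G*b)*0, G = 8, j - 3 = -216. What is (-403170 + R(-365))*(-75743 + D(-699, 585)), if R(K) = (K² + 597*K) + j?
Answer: 36967355809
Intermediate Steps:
j = -213 (j = 3 - 216 = -213)
R(K) = -213 + K² + 597*K (R(K) = (K² + 597*K) - 213 = -213 + K² + 597*K)
D(b, v) = 0 (D(b, v) = (8*b)*0 = 0)
(-403170 + R(-365))*(-75743 + D(-699, 585)) = (-403170 + (-213 + (-365)² + 597*(-365)))*(-75743 + 0) = (-403170 + (-213 + 133225 - 217905))*(-75743) = (-403170 - 84893)*(-75743) = -488063*(-75743) = 36967355809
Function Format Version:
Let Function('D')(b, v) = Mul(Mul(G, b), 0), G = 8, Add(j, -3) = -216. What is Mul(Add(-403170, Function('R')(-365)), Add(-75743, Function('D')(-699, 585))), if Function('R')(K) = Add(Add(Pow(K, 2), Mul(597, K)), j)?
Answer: 36967355809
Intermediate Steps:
j = -213 (j = Add(3, -216) = -213)
Function('R')(K) = Add(-213, Pow(K, 2), Mul(597, K)) (Function('R')(K) = Add(Add(Pow(K, 2), Mul(597, K)), -213) = Add(-213, Pow(K, 2), Mul(597, K)))
Function('D')(b, v) = 0 (Function('D')(b, v) = Mul(Mul(8, b), 0) = 0)
Mul(Add(-403170, Function('R')(-365)), Add(-75743, Function('D')(-699, 585))) = Mul(Add(-403170, Add(-213, Pow(-365, 2), Mul(597, -365))), Add(-75743, 0)) = Mul(Add(-403170, Add(-213, 133225, -217905)), -75743) = Mul(Add(-403170, -84893), -75743) = Mul(-488063, -75743) = 36967355809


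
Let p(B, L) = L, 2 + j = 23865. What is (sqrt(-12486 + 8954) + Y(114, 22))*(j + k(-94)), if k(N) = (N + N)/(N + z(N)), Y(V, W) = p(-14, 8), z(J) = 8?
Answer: 8209624/43 + 2052406*I*sqrt(883)/43 ≈ 1.9092e+5 + 1.4183e+6*I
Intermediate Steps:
j = 23863 (j = -2 + 23865 = 23863)
Y(V, W) = 8
k(N) = 2*N/(8 + N) (k(N) = (N + N)/(N + 8) = (2*N)/(8 + N) = 2*N/(8 + N))
(sqrt(-12486 + 8954) + Y(114, 22))*(j + k(-94)) = (sqrt(-12486 + 8954) + 8)*(23863 + 2*(-94)/(8 - 94)) = (sqrt(-3532) + 8)*(23863 + 2*(-94)/(-86)) = (2*I*sqrt(883) + 8)*(23863 + 2*(-94)*(-1/86)) = (8 + 2*I*sqrt(883))*(23863 + 94/43) = (8 + 2*I*sqrt(883))*(1026203/43) = 8209624/43 + 2052406*I*sqrt(883)/43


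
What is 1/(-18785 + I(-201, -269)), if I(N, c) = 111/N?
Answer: -67/1258632 ≈ -5.3232e-5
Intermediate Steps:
1/(-18785 + I(-201, -269)) = 1/(-18785 + 111/(-201)) = 1/(-18785 + 111*(-1/201)) = 1/(-18785 - 37/67) = 1/(-1258632/67) = -67/1258632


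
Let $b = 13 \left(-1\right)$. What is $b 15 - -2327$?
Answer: $2132$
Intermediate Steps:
$b = -13$
$b 15 - -2327 = \left(-13\right) 15 - -2327 = -195 + 2327 = 2132$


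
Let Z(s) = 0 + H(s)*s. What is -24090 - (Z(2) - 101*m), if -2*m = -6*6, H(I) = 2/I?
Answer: -22274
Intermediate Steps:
m = 18 (m = -(-3)*6 = -½*(-36) = 18)
Z(s) = 2 (Z(s) = 0 + (2/s)*s = 0 + 2 = 2)
-24090 - (Z(2) - 101*m) = -24090 - (2 - 101*18) = -24090 - (2 - 1818) = -24090 - 1*(-1816) = -24090 + 1816 = -22274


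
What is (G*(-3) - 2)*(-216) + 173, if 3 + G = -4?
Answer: -3931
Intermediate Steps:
G = -7 (G = -3 - 4 = -7)
(G*(-3) - 2)*(-216) + 173 = (-7*(-3) - 2)*(-216) + 173 = (21 - 2)*(-216) + 173 = 19*(-216) + 173 = -4104 + 173 = -3931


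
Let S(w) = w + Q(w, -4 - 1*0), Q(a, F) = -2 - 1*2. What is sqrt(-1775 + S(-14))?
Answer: I*sqrt(1793) ≈ 42.344*I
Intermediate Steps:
Q(a, F) = -4 (Q(a, F) = -2 - 2 = -4)
S(w) = -4 + w (S(w) = w - 4 = -4 + w)
sqrt(-1775 + S(-14)) = sqrt(-1775 + (-4 - 14)) = sqrt(-1775 - 18) = sqrt(-1793) = I*sqrt(1793)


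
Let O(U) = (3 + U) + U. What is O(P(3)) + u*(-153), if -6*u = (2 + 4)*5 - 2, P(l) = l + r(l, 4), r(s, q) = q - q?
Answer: 723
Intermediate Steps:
r(s, q) = 0
P(l) = l (P(l) = l + 0 = l)
O(U) = 3 + 2*U
u = -14/3 (u = -((2 + 4)*5 - 2)/6 = -(6*5 - 2)/6 = -(30 - 2)/6 = -⅙*28 = -14/3 ≈ -4.6667)
O(P(3)) + u*(-153) = (3 + 2*3) - 14/3*(-153) = (3 + 6) + 714 = 9 + 714 = 723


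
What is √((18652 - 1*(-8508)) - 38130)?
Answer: I*√10970 ≈ 104.74*I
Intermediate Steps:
√((18652 - 1*(-8508)) - 38130) = √((18652 + 8508) - 38130) = √(27160 - 38130) = √(-10970) = I*√10970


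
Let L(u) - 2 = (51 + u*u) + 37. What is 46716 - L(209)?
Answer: 2945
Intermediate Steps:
L(u) = 90 + u² (L(u) = 2 + ((51 + u*u) + 37) = 2 + ((51 + u²) + 37) = 2 + (88 + u²) = 90 + u²)
46716 - L(209) = 46716 - (90 + 209²) = 46716 - (90 + 43681) = 46716 - 1*43771 = 46716 - 43771 = 2945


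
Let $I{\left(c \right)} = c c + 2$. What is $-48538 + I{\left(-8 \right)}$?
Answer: $-48472$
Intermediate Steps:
$I{\left(c \right)} = 2 + c^{2}$ ($I{\left(c \right)} = c^{2} + 2 = 2 + c^{2}$)
$-48538 + I{\left(-8 \right)} = -48538 + \left(2 + \left(-8\right)^{2}\right) = -48538 + \left(2 + 64\right) = -48538 + 66 = -48472$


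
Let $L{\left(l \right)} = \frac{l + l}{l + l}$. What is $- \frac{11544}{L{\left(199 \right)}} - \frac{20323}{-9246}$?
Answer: $- \frac{106715501}{9246} \approx -11542.0$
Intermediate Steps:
$L{\left(l \right)} = 1$ ($L{\left(l \right)} = \frac{2 l}{2 l} = 2 l \frac{1}{2 l} = 1$)
$- \frac{11544}{L{\left(199 \right)}} - \frac{20323}{-9246} = - \frac{11544}{1} - \frac{20323}{-9246} = \left(-11544\right) 1 - - \frac{20323}{9246} = -11544 + \frac{20323}{9246} = - \frac{106715501}{9246}$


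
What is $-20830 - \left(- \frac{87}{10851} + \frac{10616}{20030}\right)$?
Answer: $- \frac{754570140251}{36224255} \approx -20831.0$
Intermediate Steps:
$-20830 - \left(- \frac{87}{10851} + \frac{10616}{20030}\right) = -20830 - \left(\left(-87\right) \frac{1}{10851} + 10616 \cdot \frac{1}{20030}\right) = -20830 - \left(- \frac{29}{3617} + \frac{5308}{10015}\right) = -20830 - \frac{18908601}{36224255} = - \frac{754570140251}{36224255}$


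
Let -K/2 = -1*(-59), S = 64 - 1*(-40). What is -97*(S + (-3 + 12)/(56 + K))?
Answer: -624583/62 ≈ -10074.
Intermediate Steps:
S = 104 (S = 64 + 40 = 104)
K = -118 (K = -(-2)*(-59) = -2*59 = -118)
-97*(S + (-3 + 12)/(56 + K)) = -97*(104 + (-3 + 12)/(56 - 118)) = -97*(104 + 9/(-62)) = -97*(104 + 9*(-1/62)) = -97*(104 - 9/62) = -97*6439/62 = -624583/62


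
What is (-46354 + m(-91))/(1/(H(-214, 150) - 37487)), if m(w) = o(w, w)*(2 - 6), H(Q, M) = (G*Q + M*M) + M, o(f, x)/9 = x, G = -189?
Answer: -1103184502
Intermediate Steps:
o(f, x) = 9*x
H(Q, M) = M + M² - 189*Q (H(Q, M) = (-189*Q + M*M) + M = (-189*Q + M²) + M = (M² - 189*Q) + M = M + M² - 189*Q)
m(w) = -36*w (m(w) = (9*w)*(2 - 6) = (9*w)*(-4) = -36*w)
(-46354 + m(-91))/(1/(H(-214, 150) - 37487)) = (-46354 - 36*(-91))/(1/((150 + 150² - 189*(-214)) - 37487)) = (-46354 + 3276)/(1/((150 + 22500 + 40446) - 37487)) = -43078/(1/(63096 - 37487)) = -43078/(1/25609) = -43078/1/25609 = -43078*25609 = -1103184502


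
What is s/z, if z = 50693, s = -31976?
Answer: -31976/50693 ≈ -0.63078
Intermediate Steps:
s/z = -31976/50693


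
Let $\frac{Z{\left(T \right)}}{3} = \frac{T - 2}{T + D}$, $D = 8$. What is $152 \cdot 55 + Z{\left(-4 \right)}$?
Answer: $\frac{16711}{2} \approx 8355.5$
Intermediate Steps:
$Z{\left(T \right)} = \frac{3 \left(-2 + T\right)}{8 + T}$ ($Z{\left(T \right)} = 3 \frac{T - 2}{T + 8} = 3 \frac{-2 + T}{8 + T} = \frac{3 \left(-2 + T\right)}{8 + T}$)
$152 \cdot 55 + Z{\left(-4 \right)} = 152 \cdot 55 + \frac{3 \left(-2 - 4\right)}{8 - 4} = 8360 + 3 \cdot \frac{1}{4} \left(-6\right) = 8360 - \frac{9}{2} = \frac{16711}{2}$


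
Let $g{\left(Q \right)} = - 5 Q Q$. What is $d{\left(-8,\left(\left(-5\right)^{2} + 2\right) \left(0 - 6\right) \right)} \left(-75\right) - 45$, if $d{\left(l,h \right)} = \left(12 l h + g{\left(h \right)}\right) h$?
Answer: $-1405366245$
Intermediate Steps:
$g{\left(Q \right)} = - 5 Q^{2}$
$d{\left(l,h \right)} = h \left(- 5 h^{2} + 12 h l\right)$ ($d{\left(l,h \right)} = \left(12 l h - 5 h^{2}\right) h = \left(12 h l - 5 h^{2}\right) h = \left(- 5 h^{2} + 12 h l\right) h = h \left(- 5 h^{2} + 12 h l\right)$)
$d{\left(-8,\left(\left(-5\right)^{2} + 2\right) \left(0 - 6\right) \right)} \left(-75\right) - 45 = \left(\left(\left(-5\right)^{2} + 2\right) \left(0 - 6\right)\right)^{2} \left(- 5 \left(\left(-5\right)^{2} + 2\right) \left(0 - 6\right) + 12 \left(-8\right)\right) \left(-75\right) - 45 = \left(\left(25 + 2\right) \left(-6\right)\right)^{2} \left(- 5 \left(25 + 2\right) \left(-6\right) - 96\right) \left(-75\right) - 45 = \left(27 \left(-6\right)\right)^{2} \left(- 5 \cdot 27 \left(-6\right) - 96\right) \left(-75\right) - 45 = \left(-162\right)^{2} \left(\left(-5\right) \left(-162\right) - 96\right) \left(-75\right) - 45 = 26244 \left(810 - 96\right) \left(-75\right) - 45 = 26244 \cdot 714 \left(-75\right) - 45 = 18738216 \left(-75\right) - 45 = -1405366200 - 45 = -1405366245$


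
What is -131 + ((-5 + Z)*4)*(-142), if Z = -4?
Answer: 4981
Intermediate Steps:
-131 + ((-5 + Z)*4)*(-142) = -131 + ((-5 - 4)*4)*(-142) = -131 - 9*4*(-142) = -131 - 36*(-142) = -131 + 5112 = 4981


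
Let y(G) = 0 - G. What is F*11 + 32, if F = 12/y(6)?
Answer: 10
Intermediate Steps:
y(G) = -G
F = -2 (F = 12/((-1*6)) = 12/(-6) = 12*(-⅙) = -2)
F*11 + 32 = -2*11 + 32 = -22 + 32 = 10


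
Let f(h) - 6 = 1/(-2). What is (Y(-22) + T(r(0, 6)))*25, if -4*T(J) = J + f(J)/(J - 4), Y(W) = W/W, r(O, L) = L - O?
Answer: -475/16 ≈ -29.688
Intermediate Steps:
f(h) = 11/2 (f(h) = 6 + 1/(-2) = 6 + 1*(-½) = 6 - ½ = 11/2)
Y(W) = 1
T(J) = -11/(8*(-4 + J)) - J/4 (T(J) = -(J + (11/2)/(J - 4))/4 = -(J + (11/2)/(-4 + J))/4 = -(J + 11/(2*(-4 + J)))/4 = -11/(8*(-4 + J)) - J/4)
(Y(-22) + T(r(0, 6)))*25 = (1 + (-11/8 + (6 - 1*0) - (6 - 1*0)²/4)/(-4 + (6 - 1*0)))*25 = (1 + (-11/8 + (6 + 0) - (6 + 0)²/4)/(-4 + (6 + 0)))*25 = (1 + (-11/8 + 6 - ¼*6²)/(-4 + 6))*25 = (1 + (-11/8 + 6 - ¼*36)/2)*25 = (1 + (-11/8 + 6 - 9)/2)*25 = (1 + (½)*(-35/8))*25 = (1 - 35/16)*25 = -19/16*25 = -475/16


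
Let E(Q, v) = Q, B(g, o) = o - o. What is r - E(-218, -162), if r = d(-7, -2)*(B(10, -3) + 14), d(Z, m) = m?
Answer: 190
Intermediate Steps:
B(g, o) = 0
r = -28 (r = -2*(0 + 14) = -2*14 = -28)
r - E(-218, -162) = -28 - 1*(-218) = -28 + 218 = 190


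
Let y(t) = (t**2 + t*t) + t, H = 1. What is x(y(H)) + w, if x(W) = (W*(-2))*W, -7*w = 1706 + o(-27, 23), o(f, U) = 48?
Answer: -1880/7 ≈ -268.57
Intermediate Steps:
y(t) = t + 2*t**2 (y(t) = (t**2 + t**2) + t = 2*t**2 + t = t + 2*t**2)
w = -1754/7 (w = -(1706 + 48)/7 = -1/7*1754 = -1754/7 ≈ -250.57)
x(W) = -2*W**2 (x(W) = (-2*W)*W = -2*W**2)
x(y(H)) + w = -2*(1 + 2*1)**2 - 1754/7 = -2*(1 + 2)**2 - 1754/7 = -2*(1*3)**2 - 1754/7 = -2*3**2 - 1754/7 = -2*9 - 1754/7 = -18 - 1754/7 = -1880/7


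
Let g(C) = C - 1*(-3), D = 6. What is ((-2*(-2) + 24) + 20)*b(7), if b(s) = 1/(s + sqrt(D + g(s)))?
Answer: 48/11 ≈ 4.3636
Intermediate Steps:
g(C) = 3 + C (g(C) = C + 3 = 3 + C)
b(s) = 1/(s + sqrt(9 + s)) (b(s) = 1/(s + sqrt(6 + (3 + s))) = 1/(s + sqrt(9 + s)))
((-2*(-2) + 24) + 20)*b(7) = ((-2*(-2) + 24) + 20)/(7 + sqrt(9 + 7)) = ((4 + 24) + 20)/(7 + sqrt(16)) = (28 + 20)/(7 + 4) = 48/11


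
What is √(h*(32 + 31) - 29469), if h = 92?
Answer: I*√23673 ≈ 153.86*I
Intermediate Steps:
√(h*(32 + 31) - 29469) = √(92*(32 + 31) - 29469) = √(92*63 - 29469) = √(5796 - 29469) = √(-23673) = I*√23673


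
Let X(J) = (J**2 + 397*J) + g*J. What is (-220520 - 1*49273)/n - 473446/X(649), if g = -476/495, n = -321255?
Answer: 1308677444/9232404665 ≈ 0.14175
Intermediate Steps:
g = -476/495 (g = -476*1/495 = -476/495 ≈ -0.96162)
X(J) = J**2 + 196039*J/495 (X(J) = (J**2 + 397*J) - 476*J/495 = J**2 + 196039*J/495)
(-220520 - 1*49273)/n - 473446/X(649) = (-220520 - 1*49273)/(-321255) - 473446*45/(59*(196039 + 495*649)) = (-220520 - 49273)*(-1/321255) - 473446*45/(59*(196039 + 321255)) = -269793*(-1/321255) - 473446/((1/495)*649*517294) = 29977/35695 - 473446/30520346/45 = 29977/35695 - 473446*45/30520346 = 29977/35695 - 10652535/15260173 = 1308677444/9232404665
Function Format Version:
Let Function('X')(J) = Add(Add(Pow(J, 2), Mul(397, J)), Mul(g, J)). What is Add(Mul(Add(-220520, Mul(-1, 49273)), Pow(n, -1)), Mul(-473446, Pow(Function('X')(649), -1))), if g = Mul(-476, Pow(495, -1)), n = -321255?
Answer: Rational(1308677444, 9232404665) ≈ 0.14175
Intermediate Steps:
g = Rational(-476, 495) (g = Mul(-476, Rational(1, 495)) = Rational(-476, 495) ≈ -0.96162)
Function('X')(J) = Add(Pow(J, 2), Mul(Rational(196039, 495), J)) (Function('X')(J) = Add(Add(Pow(J, 2), Mul(397, J)), Mul(Rational(-476, 495), J)) = Add(Pow(J, 2), Mul(Rational(196039, 495), J)))
Add(Mul(Add(-220520, Mul(-1, 49273)), Pow(n, -1)), Mul(-473446, Pow(Function('X')(649), -1))) = Add(Mul(Add(-220520, Mul(-1, 49273)), Pow(-321255, -1)), Mul(-473446, Pow(Mul(Rational(1, 495), 649, Add(196039, Mul(495, 649))), -1))) = Add(Mul(Add(-220520, -49273), Rational(-1, 321255)), Mul(-473446, Pow(Mul(Rational(1, 495), 649, Add(196039, 321255)), -1))) = Add(Mul(-269793, Rational(-1, 321255)), Mul(-473446, Pow(Mul(Rational(1, 495), 649, 517294), -1))) = Add(Rational(29977, 35695), Mul(-473446, Pow(Rational(30520346, 45), -1))) = Add(Rational(29977, 35695), Mul(-473446, Rational(45, 30520346))) = Add(Rational(29977, 35695), Rational(-10652535, 15260173)) = Rational(1308677444, 9232404665)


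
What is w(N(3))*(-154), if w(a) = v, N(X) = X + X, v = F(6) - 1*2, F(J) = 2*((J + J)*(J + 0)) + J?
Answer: -22792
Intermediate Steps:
F(J) = J + 4*J² (F(J) = 2*((2*J)*J) + J = 2*(2*J²) + J = 4*J² + J = J + 4*J²)
v = 148 (v = 6*(1 + 4*6) - 1*2 = 6*(1 + 24) - 2 = 6*25 - 2 = 150 - 2 = 148)
N(X) = 2*X
w(a) = 148
w(N(3))*(-154) = 148*(-154) = -22792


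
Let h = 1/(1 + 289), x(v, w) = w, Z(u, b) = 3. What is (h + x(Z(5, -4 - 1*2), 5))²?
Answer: 2105401/84100 ≈ 25.034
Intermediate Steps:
h = 1/290 ≈ 0.0034483
(h + x(Z(5, -4 - 1*2), 5))² = (1/290 + 5)² = (1451/290)² = 2105401/84100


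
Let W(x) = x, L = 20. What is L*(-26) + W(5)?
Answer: -515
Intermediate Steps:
L*(-26) + W(5) = 20*(-26) + 5 = -520 + 5 = -515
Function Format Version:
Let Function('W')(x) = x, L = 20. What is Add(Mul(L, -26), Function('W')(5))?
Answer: -515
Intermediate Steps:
Add(Mul(L, -26), Function('W')(5)) = Add(Mul(20, -26), 5) = Add(-520, 5) = -515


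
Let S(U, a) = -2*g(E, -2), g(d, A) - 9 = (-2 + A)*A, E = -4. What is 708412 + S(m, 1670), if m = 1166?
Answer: 708378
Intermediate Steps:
g(d, A) = 9 + A*(-2 + A) (g(d, A) = 9 + (-2 + A)*A = 9 + A*(-2 + A))
S(U, a) = -34 (S(U, a) = -2*(9 + (-2)² - 2*(-2)) = -2*(9 + 4 + 4) = -2*17 = -34)
708412 + S(m, 1670) = 708412 - 34 = 708378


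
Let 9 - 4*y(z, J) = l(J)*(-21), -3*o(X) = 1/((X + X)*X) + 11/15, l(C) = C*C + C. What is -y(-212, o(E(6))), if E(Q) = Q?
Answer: -1972087/1555200 ≈ -1.2681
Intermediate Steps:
l(C) = C + C**2 (l(C) = C**2 + C = C + C**2)
o(X) = -11/45 - 1/(6*X**2) (o(X) = -(1/((X + X)*X) + 11/15)/3 = -(1/(((2*X))*X) + 11*(1/15))/3 = -((1/(2*X))/X + 11/15)/3 = -(1/(2*X**2) + 11/15)/3 = -(11/15 + 1/(2*X**2))/3 = -11/45 - 1/(6*X**2))
y(z, J) = 9/4 + 21*J*(1 + J)/4 (y(z, J) = 9/4 - J*(1 + J)*(-21)/4 = 9/4 - (-21)*J*(1 + J)/4 = 9/4 + 21*J*(1 + J)/4)
-y(-212, o(E(6))) = -(9/4 + 21*(-11/45 - 1/6/6**2)*(1 + (-11/45 - 1/6/6**2))/4) = -(9/4 + 21*(-11/45 - 1/6*1/36)*(1 + (-11/45 - 1/6*1/36))/4) = -(9/4 + 21*(-11/45 - 1/216)*(1 + (-11/45 - 1/216))/4) = -(9/4 + (21/4)*(-269/1080)*(1 - 269/1080)) = -(9/4 + (21/4)*(-269/1080)*(811/1080)) = -(9/4 - 1527113/1555200) = -1*1972087/1555200 = -1972087/1555200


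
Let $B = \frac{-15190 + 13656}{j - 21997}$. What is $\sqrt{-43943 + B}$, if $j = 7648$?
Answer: $\frac{i \sqrt{9047569285977}}{14349} \approx 209.63 i$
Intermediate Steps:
$B = \frac{1534}{14349}$ ($B = \frac{-15190 + 13656}{7648 - 21997} = - \frac{1534}{-14349} = \left(-1534\right) \left(- \frac{1}{14349}\right) = \frac{1534}{14349} \approx 0.10691$)
$\sqrt{-43943 + B} = \sqrt{-43943 + \frac{1534}{14349}} = \sqrt{- \frac{630536573}{14349}} = \frac{i \sqrt{9047569285977}}{14349}$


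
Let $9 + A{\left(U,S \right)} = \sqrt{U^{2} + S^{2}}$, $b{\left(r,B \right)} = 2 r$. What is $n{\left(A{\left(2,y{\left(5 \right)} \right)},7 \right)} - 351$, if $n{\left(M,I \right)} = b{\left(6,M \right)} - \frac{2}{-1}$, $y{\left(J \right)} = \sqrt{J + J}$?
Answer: $-337$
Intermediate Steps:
$y{\left(J \right)} = \sqrt{2} \sqrt{J}$ ($y{\left(J \right)} = \sqrt{2 J} = \sqrt{2} \sqrt{J}$)
$A{\left(U,S \right)} = -9 + \sqrt{S^{2} + U^{2}}$ ($A{\left(U,S \right)} = -9 + \sqrt{U^{2} + S^{2}} = -9 + \sqrt{S^{2} + U^{2}}$)
$n{\left(M,I \right)} = 14$ ($n{\left(M,I \right)} = 2 \cdot 6 - \frac{2}{-1} = 12 - -2 = 12 + 2 = 14$)
$n{\left(A{\left(2,y{\left(5 \right)} \right)},7 \right)} - 351 = 14 - 351 = -337$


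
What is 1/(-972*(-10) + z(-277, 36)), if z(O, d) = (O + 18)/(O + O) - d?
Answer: 554/5365195 ≈ 0.00010326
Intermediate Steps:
z(O, d) = -d + (18 + O)/(2*O) (z(O, d) = (18 + O)/((2*O)) - d = (18 + O)*(1/(2*O)) - d = (18 + O)/(2*O) - d = -d + (18 + O)/(2*O))
1/(-972*(-10) + z(-277, 36)) = 1/(-972*(-10) + (½ - 1*36 + 9/(-277))) = 1/(9720 + (½ - 36 + 9*(-1/277))) = 1/(9720 + (½ - 36 - 9/277)) = 1/(9720 - 19685/554) = 1/(5365195/554) = 554/5365195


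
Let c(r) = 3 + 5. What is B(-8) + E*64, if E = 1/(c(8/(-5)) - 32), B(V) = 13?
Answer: 31/3 ≈ 10.333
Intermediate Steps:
c(r) = 8
E = -1/24 (E = 1/(8 - 32) = 1/(-24) = -1/24 ≈ -0.041667)
B(-8) + E*64 = 13 - 1/24*64 = 13 - 8/3 = 31/3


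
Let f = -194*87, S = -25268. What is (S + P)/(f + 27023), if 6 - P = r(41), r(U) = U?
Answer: -25303/10145 ≈ -2.4941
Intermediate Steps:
P = -35 (P = 6 - 1*41 = 6 - 41 = -35)
f = -16878
(S + P)/(f + 27023) = (-25268 - 35)/(-16878 + 27023) = -25303/10145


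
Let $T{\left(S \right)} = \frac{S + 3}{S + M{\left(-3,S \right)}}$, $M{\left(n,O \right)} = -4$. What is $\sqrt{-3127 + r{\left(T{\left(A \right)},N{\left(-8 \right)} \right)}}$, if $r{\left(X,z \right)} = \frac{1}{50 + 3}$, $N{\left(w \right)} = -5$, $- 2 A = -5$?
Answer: $\frac{i \sqrt{8783690}}{53} \approx 55.919 i$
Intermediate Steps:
$A = \frac{5}{2}$ ($A = \left(- \frac{1}{2}\right) \left(-5\right) = \frac{5}{2} \approx 2.5$)
$T{\left(S \right)} = \frac{3 + S}{-4 + S}$ ($T{\left(S \right)} = \frac{S + 3}{S - 4} = \frac{3 + S}{-4 + S}$)
$r{\left(X,z \right)} = \frac{1}{53}$
$\sqrt{-3127 + r{\left(T{\left(A \right)},N{\left(-8 \right)} \right)}} = \sqrt{-3127 + \frac{1}{53}} = \sqrt{- \frac{165730}{53}} = \frac{i \sqrt{8783690}}{53}$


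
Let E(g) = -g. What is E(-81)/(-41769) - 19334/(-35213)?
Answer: 29804059/54474511 ≈ 0.54712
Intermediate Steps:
E(-81)/(-41769) - 19334/(-35213) = -1*(-81)/(-41769) - 19334/(-35213) = 81*(-1/41769) - 19334*(-1/35213) = -3/1547 + 19334/35213 = 29804059/54474511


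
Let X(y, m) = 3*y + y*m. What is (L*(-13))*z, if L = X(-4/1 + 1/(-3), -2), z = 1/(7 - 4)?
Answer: 169/9 ≈ 18.778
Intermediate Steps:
X(y, m) = 3*y + m*y
z = ⅓ (z = 1/3 = ⅓ ≈ 0.33333)
L = -13/3 (L = (-4/1 + 1/(-3))*(3 - 2) = (-4*1 + 1*(-⅓))*1 = (-4 - ⅓)*1 = -13/3*1 = -13/3 ≈ -4.3333)
(L*(-13))*z = -13/3*(-13)*(⅓) = (169/3)*(⅓) = 169/9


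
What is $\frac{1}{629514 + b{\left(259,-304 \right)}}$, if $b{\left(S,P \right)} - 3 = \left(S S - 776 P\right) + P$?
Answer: $\frac{1}{932198} \approx 1.0727 \cdot 10^{-6}$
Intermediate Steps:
$b{\left(S,P \right)} = 3 + S^{2} - 775 P$ ($b{\left(S,P \right)} = 3 - \left(775 P - S S\right) = 3 - \left(- S^{2} + 775 P\right) = 3 + S^{2} - 775 P$)
$\frac{1}{629514 + b{\left(259,-304 \right)}} = \frac{1}{629514 + \left(3 + 259^{2} - -235600\right)} = \frac{1}{629514 + \left(3 + 67081 + 235600\right)} = \frac{1}{629514 + 302684} = \frac{1}{932198}$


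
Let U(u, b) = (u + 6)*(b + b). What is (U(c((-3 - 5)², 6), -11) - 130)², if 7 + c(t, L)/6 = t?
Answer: 60621796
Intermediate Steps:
c(t, L) = -42 + 6*t
U(u, b) = 2*b*(6 + u) (U(u, b) = (6 + u)*(2*b) = 2*b*(6 + u))
(U(c((-3 - 5)², 6), -11) - 130)² = (2*(-11)*(6 + (-42 + 6*(-3 - 5)²)) - 130)² = (2*(-11)*(6 + (-42 + 6*(-8)²)) - 130)² = (2*(-11)*(6 + (-42 + 6*64)) - 130)² = (2*(-11)*(6 + (-42 + 384)) - 130)² = (2*(-11)*(6 + 342) - 130)² = (2*(-11)*348 - 130)² = (-7656 - 130)² = (-7786)² = 60621796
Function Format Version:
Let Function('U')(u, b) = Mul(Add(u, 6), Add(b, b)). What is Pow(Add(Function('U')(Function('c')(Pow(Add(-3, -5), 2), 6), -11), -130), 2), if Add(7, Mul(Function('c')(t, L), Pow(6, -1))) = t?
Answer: 60621796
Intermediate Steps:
Function('c')(t, L) = Add(-42, Mul(6, t))
Function('U')(u, b) = Mul(2, b, Add(6, u)) (Function('U')(u, b) = Mul(Add(6, u), Mul(2, b)) = Mul(2, b, Add(6, u)))
Pow(Add(Function('U')(Function('c')(Pow(Add(-3, -5), 2), 6), -11), -130), 2) = Pow(Add(Mul(2, -11, Add(6, Add(-42, Mul(6, Pow(Add(-3, -5), 2))))), -130), 2) = Pow(Add(Mul(2, -11, Add(6, Add(-42, Mul(6, Pow(-8, 2))))), -130), 2) = Pow(Add(Mul(2, -11, Add(6, Add(-42, Mul(6, 64)))), -130), 2) = Pow(Add(Mul(2, -11, Add(6, Add(-42, 384))), -130), 2) = Pow(Add(Mul(2, -11, Add(6, 342)), -130), 2) = Pow(Add(Mul(2, -11, 348), -130), 2) = Pow(Add(-7656, -130), 2) = Pow(-7786, 2) = 60621796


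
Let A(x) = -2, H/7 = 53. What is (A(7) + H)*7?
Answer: 2583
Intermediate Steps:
H = 371 (H = 7*53 = 371)
(A(7) + H)*7 = (-2 + 371)*7 = 369*7 = 2583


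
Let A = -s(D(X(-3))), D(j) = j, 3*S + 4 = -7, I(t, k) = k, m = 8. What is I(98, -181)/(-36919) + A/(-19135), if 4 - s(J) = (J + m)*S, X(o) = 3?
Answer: 15300532/2119335195 ≈ 0.0072195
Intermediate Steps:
S = -11/3 (S = -4/3 + (⅓)*(-7) = -4/3 - 7/3 = -11/3 ≈ -3.6667)
s(J) = 100/3 + 11*J/3 (s(J) = 4 - (J + 8)*(-11)/3 = 4 - (8 + J)*(-11)/3 = 4 - (-88/3 - 11*J/3) = 4 + (88/3 + 11*J/3) = 100/3 + 11*J/3)
A = -133/3 (A = -(100/3 + (11/3)*3) = -(100/3 + 11) = -1*133/3 = -133/3 ≈ -44.333)
I(98, -181)/(-36919) + A/(-19135) = -181/(-36919) - 133/3/(-19135) = -181*(-1/36919) - 133/3*(-1/19135) = 181/36919 + 133/57405 = 15300532/2119335195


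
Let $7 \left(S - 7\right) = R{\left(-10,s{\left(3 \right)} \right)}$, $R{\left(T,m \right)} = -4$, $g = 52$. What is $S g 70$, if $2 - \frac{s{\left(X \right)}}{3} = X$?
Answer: $23400$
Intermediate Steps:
$s{\left(X \right)} = 6 - 3 X$
$S = \frac{45}{7}$ ($S = 7 + \frac{1}{7} \left(-4\right) = 7 - \frac{4}{7} = \frac{45}{7} \approx 6.4286$)
$S g 70 = \frac{45}{7} \cdot 52 \cdot 70 = \frac{2340}{7} \cdot 70 = 23400$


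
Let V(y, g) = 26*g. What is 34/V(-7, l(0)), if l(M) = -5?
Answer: -17/65 ≈ -0.26154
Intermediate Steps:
34/V(-7, l(0)) = 34/((26*(-5))) = 34/(-130) = 34*(-1/130) = -17/65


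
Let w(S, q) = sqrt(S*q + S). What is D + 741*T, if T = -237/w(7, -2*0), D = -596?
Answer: -596 - 175617*sqrt(7)/7 ≈ -66973.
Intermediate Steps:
w(S, q) = sqrt(S + S*q)
T = -237*sqrt(7)/7 (T = -237*sqrt(7)/(7*sqrt(1 - 2*0)) = -237*sqrt(7)/(7*sqrt(1 + 0)) = -237*sqrt(7)/7 ≈ -89.578)
D + 741*T = -596 + 741*(-237*sqrt(7)/7) = -596 - 175617*sqrt(7)/7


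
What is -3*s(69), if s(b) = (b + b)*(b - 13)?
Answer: -23184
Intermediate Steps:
s(b) = 2*b*(-13 + b) (s(b) = (2*b)*(-13 + b) = 2*b*(-13 + b))
-3*s(69) = -6*69*(-13 + 69) = -6*69*56 = -3*7728 = -23184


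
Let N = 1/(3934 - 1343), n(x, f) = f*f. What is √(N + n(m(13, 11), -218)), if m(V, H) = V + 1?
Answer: √319041968835/2591 ≈ 218.00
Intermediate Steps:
m(V, H) = 1 + V
n(x, f) = f²
N = 1/2591 ≈ 0.00038595
√(N + n(m(13, 11), -218)) = √(1/2591 + (-218)²) = √(1/2591 + 47524) = √(123134685/2591) = √319041968835/2591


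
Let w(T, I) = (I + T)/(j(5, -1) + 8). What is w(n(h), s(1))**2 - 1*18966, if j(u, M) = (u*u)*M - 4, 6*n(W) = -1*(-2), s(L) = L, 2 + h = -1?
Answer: -75276038/3969 ≈ -18966.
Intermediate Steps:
h = -3 (h = -2 - 1 = -3)
n(W) = 1/3 (n(W) = (-1*(-2))/6 = (1/6)*2 = 1/3)
j(u, M) = -4 + M*u**2 (j(u, M) = u**2*M - 4 = M*u**2 - 4 = -4 + M*u**2)
w(T, I) = -I/21 - T/21 (w(T, I) = (I + T)/((-4 - 1*5**2) + 8) = (I + T)/((-4 - 1*25) + 8) = (I + T)/((-4 - 25) + 8) = (I + T)/(-29 + 8) = (I + T)/(-21) = (I + T)*(-1/21) = -I/21 - T/21)
w(n(h), s(1))**2 - 1*18966 = (-1/21*1 - 1/21*1/3)**2 - 1*18966 = (-1/21 - 1/63)**2 - 18966 = (-4/63)**2 - 18966 = 16/3969 - 18966 = -75276038/3969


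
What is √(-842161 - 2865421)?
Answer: I*√3707582 ≈ 1925.5*I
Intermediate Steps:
√(-842161 - 2865421) = √(-3707582) = I*√3707582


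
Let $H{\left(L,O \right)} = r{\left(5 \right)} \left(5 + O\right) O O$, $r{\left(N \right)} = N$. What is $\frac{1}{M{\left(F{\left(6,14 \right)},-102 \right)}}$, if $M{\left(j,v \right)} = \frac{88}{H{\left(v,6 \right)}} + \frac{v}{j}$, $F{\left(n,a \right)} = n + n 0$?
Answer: $- \frac{45}{763} \approx -0.058978$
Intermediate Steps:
$F{\left(n,a \right)} = n$ ($F{\left(n,a \right)} = n + 0 = n$)
$H{\left(L,O \right)} = 5 O^{2} \left(5 + O\right)$ ($H{\left(L,O \right)} = 5 \left(5 + O\right) O O = 5 O \left(5 + O\right) O = 5 O^{2} \left(5 + O\right)$)
$M{\left(j,v \right)} = \frac{2}{45} + \frac{v}{j}$ ($M{\left(j,v \right)} = \frac{88}{5 \cdot 6^{2} \left(5 + 6\right)} + \frac{v}{j} = \frac{88}{5 \cdot 36 \cdot 11} + \frac{v}{j} = \frac{88}{1980} + \frac{v}{j} = 88 \cdot \frac{1}{1980} + \frac{v}{j} = \frac{2}{45} + \frac{v}{j}$)
$\frac{1}{M{\left(F{\left(6,14 \right)},-102 \right)}} = \frac{1}{\frac{2}{45} - \frac{102}{6}} = \frac{1}{\frac{2}{45} - 17} = \frac{1}{- \frac{763}{45}} = - \frac{45}{763}$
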